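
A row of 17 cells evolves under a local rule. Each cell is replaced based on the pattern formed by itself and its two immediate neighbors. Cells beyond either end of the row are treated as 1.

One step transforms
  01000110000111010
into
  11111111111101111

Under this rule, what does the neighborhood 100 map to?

At position 2 the neighborhood is 100; the next row has 1 there.

1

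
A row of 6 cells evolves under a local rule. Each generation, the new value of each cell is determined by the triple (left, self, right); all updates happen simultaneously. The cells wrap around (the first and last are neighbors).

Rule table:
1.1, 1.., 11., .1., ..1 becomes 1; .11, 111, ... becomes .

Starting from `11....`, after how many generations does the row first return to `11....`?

3

generation 1: .11..1
generation 2: 1.1111
generation 3: 11....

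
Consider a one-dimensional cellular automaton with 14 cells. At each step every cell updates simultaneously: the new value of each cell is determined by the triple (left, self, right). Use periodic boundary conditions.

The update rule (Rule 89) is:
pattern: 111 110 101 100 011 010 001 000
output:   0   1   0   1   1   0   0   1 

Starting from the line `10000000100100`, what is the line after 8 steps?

00111001110101

step 1: 01111110010010
step 2: 01000011001001
step 3: 00111011100100
step 4: 10101010110011
step 5: 10000000111010
step 6: 01111110101000
step 7: 01000010000111
step 8: 00111001110101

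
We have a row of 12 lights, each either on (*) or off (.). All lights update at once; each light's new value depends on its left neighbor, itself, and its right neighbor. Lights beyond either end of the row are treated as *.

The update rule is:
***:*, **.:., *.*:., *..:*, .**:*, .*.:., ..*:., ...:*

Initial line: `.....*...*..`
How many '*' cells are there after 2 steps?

****..**..*.
***.*.*.*...
count of *: 6

6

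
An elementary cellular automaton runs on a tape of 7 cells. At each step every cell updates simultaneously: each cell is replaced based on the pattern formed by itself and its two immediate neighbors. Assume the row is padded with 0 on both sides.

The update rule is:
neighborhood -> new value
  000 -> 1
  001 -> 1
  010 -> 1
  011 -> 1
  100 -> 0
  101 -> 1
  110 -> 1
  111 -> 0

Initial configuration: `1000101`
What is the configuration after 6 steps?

1011101

step 1: 1011111
step 2: 1110001
step 3: 1010111
step 4: 1111101
step 5: 1000111
step 6: 1011101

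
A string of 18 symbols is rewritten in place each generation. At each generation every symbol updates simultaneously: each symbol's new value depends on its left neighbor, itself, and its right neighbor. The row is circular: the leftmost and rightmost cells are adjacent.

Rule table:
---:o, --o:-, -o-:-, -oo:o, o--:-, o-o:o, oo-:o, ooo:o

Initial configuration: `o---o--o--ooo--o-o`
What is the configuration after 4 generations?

o-o-------ooo---oo
oo--ooooo-ooo-o-oo
oo--oooooooooo-ooo
oo--oooooooooooooo

oo--oooooooooooooo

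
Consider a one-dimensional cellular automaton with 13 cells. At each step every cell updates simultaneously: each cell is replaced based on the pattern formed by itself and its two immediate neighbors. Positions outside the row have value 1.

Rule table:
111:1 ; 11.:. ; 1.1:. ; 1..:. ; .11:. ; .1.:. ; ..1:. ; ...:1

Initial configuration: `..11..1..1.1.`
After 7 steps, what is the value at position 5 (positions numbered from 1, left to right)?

.............
.11111111111.
..111111111..
...1111111...
.1..11111..1.
.....111.....
.111..1..111.
position 5 holds .

.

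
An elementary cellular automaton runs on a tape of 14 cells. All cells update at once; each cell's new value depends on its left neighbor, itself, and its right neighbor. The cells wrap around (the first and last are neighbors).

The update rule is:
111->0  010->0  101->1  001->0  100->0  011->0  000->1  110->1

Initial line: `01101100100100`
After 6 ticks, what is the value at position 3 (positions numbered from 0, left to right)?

0

00110100000001
00011001111100
11001000000101
01000011110010
00011000010000
11001011000111
position 3 holds 0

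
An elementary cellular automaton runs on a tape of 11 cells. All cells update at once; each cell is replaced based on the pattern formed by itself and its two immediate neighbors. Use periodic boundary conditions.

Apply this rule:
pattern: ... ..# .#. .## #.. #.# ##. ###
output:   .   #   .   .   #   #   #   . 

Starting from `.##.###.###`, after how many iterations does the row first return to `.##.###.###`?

iteration 1: #.##..##..#
iteration 2: ##.###.###.
iteration 3: .##..##..##
iteration 4: #.###.###.#
iteration 5: ##..##..##.
iteration 6: .###.###.##
iteration 7: #..##..##.#
iteration 8: ###.###.##.
iteration 9: ..##..##.##
iteration 10: ##.###.##.#
iteration 11: .##..##.##.
iteration 12: #.###.##.##
iteration 13: ##..##.##..
iteration 14: .###.##.###
iteration 15: #..##.##..#
iteration 16: ###.##.###.
iteration 17: ..##.##..##
iteration 18: ##.##.###.#
iteration 19: .##.##..##.
iteration 20: #.##.###.##
iteration 21: ##.##..##..
iteration 22: .##.###.###

22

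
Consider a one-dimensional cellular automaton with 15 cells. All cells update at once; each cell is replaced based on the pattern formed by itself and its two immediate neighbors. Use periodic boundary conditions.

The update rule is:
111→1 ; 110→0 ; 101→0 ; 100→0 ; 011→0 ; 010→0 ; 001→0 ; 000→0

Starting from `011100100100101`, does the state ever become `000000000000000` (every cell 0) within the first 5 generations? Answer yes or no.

001000000000000
000000000000000
all cells are 0 at generation 2

yes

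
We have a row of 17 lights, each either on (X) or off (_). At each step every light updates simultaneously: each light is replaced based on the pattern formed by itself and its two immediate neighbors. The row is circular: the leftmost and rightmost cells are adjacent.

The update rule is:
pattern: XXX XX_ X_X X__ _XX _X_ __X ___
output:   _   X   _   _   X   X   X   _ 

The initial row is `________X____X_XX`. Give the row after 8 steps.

_______XX___XX_XX
______XXX__XXX_XX
_____XX_X_XX_X_XX
____XXX_X_XX_X_XX
___XX_X_X_XX_X_XX
__XXX_X_X_XX_X_XX
_XX_X_X_X_XX_X_XX
_XX_X_X_X_XX_X_XX

_XX_X_X_X_XX_X_XX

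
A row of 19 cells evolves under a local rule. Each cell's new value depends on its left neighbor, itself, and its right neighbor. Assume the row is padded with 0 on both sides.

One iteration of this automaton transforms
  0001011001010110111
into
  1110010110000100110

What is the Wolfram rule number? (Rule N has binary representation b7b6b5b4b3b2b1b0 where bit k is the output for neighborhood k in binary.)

155

position 17: 111 → 1  (bit 7 = 1)
position 6: 110 → 0  (bit 6 = 0)
position 4: 101 → 0  (bit 5 = 0)
position 7: 100 → 1  (bit 4 = 1)
position 5: 011 → 1  (bit 3 = 1)
position 3: 010 → 0  (bit 2 = 0)
position 2: 001 → 1  (bit 1 = 1)
position 0: 000 → 1  (bit 0 = 1)
bits b7..b0 = 10011011 = 155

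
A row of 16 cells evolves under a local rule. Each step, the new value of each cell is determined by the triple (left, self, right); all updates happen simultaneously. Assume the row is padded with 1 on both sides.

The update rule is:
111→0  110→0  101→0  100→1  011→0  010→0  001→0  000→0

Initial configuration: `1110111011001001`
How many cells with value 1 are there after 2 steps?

0000000000100100
1000000000010010
count of 1: 3

3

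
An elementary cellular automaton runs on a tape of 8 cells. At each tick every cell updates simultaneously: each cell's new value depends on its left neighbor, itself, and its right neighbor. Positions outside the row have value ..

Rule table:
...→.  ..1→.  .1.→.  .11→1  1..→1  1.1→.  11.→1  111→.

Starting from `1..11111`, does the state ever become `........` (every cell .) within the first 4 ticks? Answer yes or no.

.1.1...1
....1...
.....1..
......1.
tick 4 is ......1., still not uniform .

no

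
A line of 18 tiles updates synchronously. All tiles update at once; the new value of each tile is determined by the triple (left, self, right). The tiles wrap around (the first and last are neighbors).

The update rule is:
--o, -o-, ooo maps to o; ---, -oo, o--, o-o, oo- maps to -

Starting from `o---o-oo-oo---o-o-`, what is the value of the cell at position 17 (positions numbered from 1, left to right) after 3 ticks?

tick 1: o--oo--------oo-o-
tick 2: o-o---------o---o-
tick 3: o-o--------oo--oo-
position 17 holds o

o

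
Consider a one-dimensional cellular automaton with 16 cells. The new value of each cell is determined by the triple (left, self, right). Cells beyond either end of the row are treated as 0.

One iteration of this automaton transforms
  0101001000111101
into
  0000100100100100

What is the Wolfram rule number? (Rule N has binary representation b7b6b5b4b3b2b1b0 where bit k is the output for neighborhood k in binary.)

88

position 11: 111 → 0  (bit 7 = 0)
position 13: 110 → 1  (bit 6 = 1)
position 2: 101 → 0  (bit 5 = 0)
position 4: 100 → 1  (bit 4 = 1)
position 10: 011 → 1  (bit 3 = 1)
position 1: 010 → 0  (bit 2 = 0)
position 0: 001 → 0  (bit 1 = 0)
position 8: 000 → 0  (bit 0 = 0)
bits b7..b0 = 01011000 = 88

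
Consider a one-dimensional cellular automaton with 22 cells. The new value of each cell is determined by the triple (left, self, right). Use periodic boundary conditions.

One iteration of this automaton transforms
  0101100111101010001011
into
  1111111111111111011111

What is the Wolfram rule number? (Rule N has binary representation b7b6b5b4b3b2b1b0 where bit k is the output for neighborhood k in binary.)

position 8: 111 → 1  (bit 7 = 1)
position 4: 110 → 1  (bit 6 = 1)
position 0: 101 → 1  (bit 5 = 1)
position 5: 100 → 1  (bit 4 = 1)
position 3: 011 → 1  (bit 3 = 1)
position 1: 010 → 1  (bit 2 = 1)
position 6: 001 → 1  (bit 1 = 1)
position 16: 000 → 0  (bit 0 = 0)
bits b7..b0 = 11111110 = 254

254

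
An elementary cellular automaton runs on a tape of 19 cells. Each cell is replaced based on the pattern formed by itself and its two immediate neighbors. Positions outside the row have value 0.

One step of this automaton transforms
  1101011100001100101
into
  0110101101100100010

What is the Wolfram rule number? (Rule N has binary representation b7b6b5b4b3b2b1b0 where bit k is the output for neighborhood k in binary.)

position 6: 111 → 1  (bit 7 = 1)
position 1: 110 → 1  (bit 6 = 1)
position 2: 101 → 1  (bit 5 = 1)
position 8: 100 → 0  (bit 4 = 0)
position 0: 011 → 0  (bit 3 = 0)
position 3: 010 → 0  (bit 2 = 0)
position 11: 001 → 0  (bit 1 = 0)
position 9: 000 → 1  (bit 0 = 1)
bits b7..b0 = 11100001 = 225

225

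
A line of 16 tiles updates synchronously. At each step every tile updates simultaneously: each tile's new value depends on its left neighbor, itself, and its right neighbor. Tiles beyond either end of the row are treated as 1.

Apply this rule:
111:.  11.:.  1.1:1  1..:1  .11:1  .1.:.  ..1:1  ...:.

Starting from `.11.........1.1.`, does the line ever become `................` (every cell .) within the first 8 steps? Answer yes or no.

no

11.1.......1.1.1
..1.1.....1.1.11
11.1.1...1.1.11.
..1.1.1.1.1.11.1
11.1.1.1.1.11.11
..1.1.1.1.11.11.
11.1.1.1.11.11.1
..1.1.1.11.11.11
step 8 is ..1.1.1.11.11.11, still not uniform .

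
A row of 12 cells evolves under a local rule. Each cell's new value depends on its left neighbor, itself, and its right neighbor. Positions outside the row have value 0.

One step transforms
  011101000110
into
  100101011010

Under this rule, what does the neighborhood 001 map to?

At position 0 the neighborhood is 001; the next row has 1 there.

1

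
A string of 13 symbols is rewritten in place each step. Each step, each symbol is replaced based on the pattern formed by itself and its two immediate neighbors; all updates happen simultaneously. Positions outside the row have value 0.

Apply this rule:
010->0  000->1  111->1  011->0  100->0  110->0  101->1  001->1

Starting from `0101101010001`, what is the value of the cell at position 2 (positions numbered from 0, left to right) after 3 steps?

0

step 1: 1010010100110
step 2: 0100101001000
step 3: 1001010010011
position 2 holds 0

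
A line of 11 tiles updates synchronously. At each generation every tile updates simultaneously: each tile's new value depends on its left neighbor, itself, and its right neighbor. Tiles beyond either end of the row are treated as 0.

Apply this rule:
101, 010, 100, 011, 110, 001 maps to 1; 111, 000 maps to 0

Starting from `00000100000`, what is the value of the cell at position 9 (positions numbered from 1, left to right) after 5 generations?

1

00001110000
00011011000
00111111100
01100000110
11110001111
position 9 holds 1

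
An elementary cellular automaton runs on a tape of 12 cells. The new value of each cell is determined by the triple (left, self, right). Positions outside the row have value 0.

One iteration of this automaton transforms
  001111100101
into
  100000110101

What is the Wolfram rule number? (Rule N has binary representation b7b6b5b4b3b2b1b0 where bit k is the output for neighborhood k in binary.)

85

position 3: 111 → 0  (bit 7 = 0)
position 6: 110 → 1  (bit 6 = 1)
position 10: 101 → 0  (bit 5 = 0)
position 7: 100 → 1  (bit 4 = 1)
position 2: 011 → 0  (bit 3 = 0)
position 9: 010 → 1  (bit 2 = 1)
position 1: 001 → 0  (bit 1 = 0)
position 0: 000 → 1  (bit 0 = 1)
bits b7..b0 = 01010101 = 85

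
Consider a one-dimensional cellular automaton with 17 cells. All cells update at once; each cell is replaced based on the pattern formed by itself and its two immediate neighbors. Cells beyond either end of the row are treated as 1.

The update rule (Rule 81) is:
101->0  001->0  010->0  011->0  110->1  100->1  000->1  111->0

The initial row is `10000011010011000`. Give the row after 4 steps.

11111001001001110
00001100100100010
11100110010011000
00110011001001110

00110011001001110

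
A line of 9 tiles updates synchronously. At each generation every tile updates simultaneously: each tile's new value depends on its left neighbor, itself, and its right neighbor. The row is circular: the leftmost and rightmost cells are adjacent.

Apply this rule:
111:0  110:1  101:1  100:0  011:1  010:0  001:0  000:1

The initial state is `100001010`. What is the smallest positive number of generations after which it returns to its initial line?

14

generation 1: 001100101
generation 2: 001100010
generation 3: 101101000
generation 4: 011110010
generation 5: 010010000
generation 6: 000000111
generation 7: 011110101
generation 8: 110011010
generation 9: 110011101
generation 10: 010010111
generation 11: 100001101
generation 12: 101101111
generation 13: 111111000
generation 14: 100001010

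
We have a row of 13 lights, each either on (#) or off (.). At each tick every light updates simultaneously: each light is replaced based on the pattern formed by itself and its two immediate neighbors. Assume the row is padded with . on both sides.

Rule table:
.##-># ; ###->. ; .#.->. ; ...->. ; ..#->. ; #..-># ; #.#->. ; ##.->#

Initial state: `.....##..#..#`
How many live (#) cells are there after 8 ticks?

.....###..#..
.....#.##..#.
.......###..#
.......#.##..
.........###.
.........#.##
...........##
...........##
count of #: 2

2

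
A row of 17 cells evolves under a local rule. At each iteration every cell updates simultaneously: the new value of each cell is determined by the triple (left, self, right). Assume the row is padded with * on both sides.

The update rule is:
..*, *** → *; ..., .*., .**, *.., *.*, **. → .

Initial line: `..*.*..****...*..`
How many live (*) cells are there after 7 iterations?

iteration 1: .*....*.**...*..*
iteration 2: .....*......*..*.
iteration 3: ....*......*..*..
iteration 4: ...*......*..*..*
iteration 5: ..*......*..*..*.
iteration 6: .*......*..*..*..
iteration 7: .......*..*..*..*
count of *: 4

4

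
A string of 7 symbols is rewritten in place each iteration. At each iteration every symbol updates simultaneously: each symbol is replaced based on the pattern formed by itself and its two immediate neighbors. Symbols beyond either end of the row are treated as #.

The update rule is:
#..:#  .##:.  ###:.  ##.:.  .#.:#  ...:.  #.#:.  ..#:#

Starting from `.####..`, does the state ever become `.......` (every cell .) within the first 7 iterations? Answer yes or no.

no

iteration 1: .....##
iteration 2: #...#..
iteration 3: .#.####
iteration 4: .#.....
iteration 5: .##...#
iteration 6: ...#.#.
iteration 7: #.##.#.
iteration 7 is #.##.#., still not uniform .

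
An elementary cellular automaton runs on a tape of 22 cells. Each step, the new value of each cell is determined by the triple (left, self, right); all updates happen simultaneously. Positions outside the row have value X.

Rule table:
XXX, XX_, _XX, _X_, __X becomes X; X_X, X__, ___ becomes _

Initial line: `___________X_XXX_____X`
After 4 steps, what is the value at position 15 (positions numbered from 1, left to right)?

__________XX_XXX____XX
_________XXX_XXX___XXX
________XXXX_XXX__XXXX
_______XXXXX_XXX_XXXXX
position 15 holds X

X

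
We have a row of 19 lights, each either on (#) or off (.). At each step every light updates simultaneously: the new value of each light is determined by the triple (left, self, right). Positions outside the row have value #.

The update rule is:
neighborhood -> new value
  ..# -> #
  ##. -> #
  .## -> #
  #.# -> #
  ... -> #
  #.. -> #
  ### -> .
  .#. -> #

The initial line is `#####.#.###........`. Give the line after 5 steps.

....#####.#########
#####...###........
....#####.#########  (repeats step 1; period 2)
step 5: ....#####.#########

....#####.#########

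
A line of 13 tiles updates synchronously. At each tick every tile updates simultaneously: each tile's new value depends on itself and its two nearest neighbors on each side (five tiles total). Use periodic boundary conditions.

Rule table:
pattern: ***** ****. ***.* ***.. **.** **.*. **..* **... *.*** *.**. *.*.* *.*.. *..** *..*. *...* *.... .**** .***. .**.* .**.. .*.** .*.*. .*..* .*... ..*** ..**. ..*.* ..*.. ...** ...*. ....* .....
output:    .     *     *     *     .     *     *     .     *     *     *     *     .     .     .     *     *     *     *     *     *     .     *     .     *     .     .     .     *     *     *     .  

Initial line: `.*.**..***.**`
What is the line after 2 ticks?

....**.***.**

******.***.**
....**.***.**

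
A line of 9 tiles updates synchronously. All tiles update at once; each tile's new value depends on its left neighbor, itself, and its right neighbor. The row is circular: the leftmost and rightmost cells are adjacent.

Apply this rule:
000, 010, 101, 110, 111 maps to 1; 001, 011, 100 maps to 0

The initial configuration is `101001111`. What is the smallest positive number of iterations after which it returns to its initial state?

18

111000111
111010011
111110001
111110100
011111100
001111101
000111111
010011111
110001111
110100111
111100011
111101001
111111000
011111010
001111110
100111110
100011111
101001111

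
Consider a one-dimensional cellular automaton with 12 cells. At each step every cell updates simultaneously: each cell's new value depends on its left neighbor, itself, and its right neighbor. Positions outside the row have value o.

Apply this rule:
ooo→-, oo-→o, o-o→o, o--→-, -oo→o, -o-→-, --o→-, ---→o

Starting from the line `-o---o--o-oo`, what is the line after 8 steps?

---o------oo

step 1: o--o-----oo-
step 2: o----ooo-ooo
step 3: o-oo-o-ooo--
step 4: ooooo-oo-o--
step 5: ----ooooo---
step 6: -oo-o---o-o-
step 7: oooo--o--o-o
step 8: ---o------oo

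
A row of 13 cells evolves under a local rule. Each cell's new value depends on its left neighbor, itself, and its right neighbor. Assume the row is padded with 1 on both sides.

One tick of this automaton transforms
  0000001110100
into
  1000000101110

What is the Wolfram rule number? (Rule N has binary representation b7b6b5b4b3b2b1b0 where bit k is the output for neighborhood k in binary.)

180

position 7: 111 → 1  (bit 7 = 1)
position 8: 110 → 0  (bit 6 = 0)
position 9: 101 → 1  (bit 5 = 1)
position 0: 100 → 1  (bit 4 = 1)
position 6: 011 → 0  (bit 3 = 0)
position 10: 010 → 1  (bit 2 = 1)
position 5: 001 → 0  (bit 1 = 0)
position 1: 000 → 0  (bit 0 = 0)
bits b7..b0 = 10110100 = 180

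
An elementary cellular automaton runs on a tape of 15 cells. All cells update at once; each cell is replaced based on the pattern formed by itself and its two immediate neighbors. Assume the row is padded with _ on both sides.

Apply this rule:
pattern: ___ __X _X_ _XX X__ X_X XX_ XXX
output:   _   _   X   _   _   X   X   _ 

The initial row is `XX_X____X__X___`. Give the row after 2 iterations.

___X____X__X___

iteration 1: _XXX____X__X___
iteration 2: ___X____X__X___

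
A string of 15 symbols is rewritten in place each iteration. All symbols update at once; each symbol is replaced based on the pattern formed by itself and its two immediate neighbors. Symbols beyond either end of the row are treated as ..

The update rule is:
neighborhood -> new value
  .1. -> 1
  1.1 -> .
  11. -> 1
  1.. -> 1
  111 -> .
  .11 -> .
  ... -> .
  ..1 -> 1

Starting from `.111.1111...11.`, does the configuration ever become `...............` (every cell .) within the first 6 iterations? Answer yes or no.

1..1....11.1.11
11111..1.1.1..1
....1111.1.1111
...1...1.1....1
..111.11.11..11
.1..1..1..111.1
iteration 6 is .1..1..1..111.1, still not uniform .

no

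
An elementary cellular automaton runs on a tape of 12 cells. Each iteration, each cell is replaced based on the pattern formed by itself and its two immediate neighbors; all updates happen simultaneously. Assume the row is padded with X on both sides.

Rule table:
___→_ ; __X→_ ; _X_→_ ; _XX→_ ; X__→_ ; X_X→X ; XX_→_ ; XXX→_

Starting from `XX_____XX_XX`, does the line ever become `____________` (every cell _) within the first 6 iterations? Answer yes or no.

_________X__
____________
all cells are _ at iteration 2

yes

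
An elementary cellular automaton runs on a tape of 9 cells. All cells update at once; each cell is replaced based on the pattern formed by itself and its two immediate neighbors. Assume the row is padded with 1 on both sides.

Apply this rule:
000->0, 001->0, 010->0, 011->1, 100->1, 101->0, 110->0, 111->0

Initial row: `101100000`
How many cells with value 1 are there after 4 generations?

2

generation 1: 001010000
generation 2: 100001000
generation 3: 010000100
generation 4: 001000010
count of 1: 2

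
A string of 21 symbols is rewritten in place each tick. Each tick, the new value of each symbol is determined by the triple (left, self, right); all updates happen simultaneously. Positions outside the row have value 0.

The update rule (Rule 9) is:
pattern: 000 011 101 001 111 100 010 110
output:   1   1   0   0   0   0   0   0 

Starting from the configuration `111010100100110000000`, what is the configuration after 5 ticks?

100000000000100111111
001111111110000100000
101000000000110001111
000011111110100101000
111010000000000000011

111010000000000000011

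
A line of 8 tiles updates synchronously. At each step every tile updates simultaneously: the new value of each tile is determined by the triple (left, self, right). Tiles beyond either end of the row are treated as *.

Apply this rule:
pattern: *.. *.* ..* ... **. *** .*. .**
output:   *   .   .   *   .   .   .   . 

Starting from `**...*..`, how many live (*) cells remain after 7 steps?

step 1: ..**..*.
step 2: *...*...
step 3: .**..**.
step 4: ...*....
step 5: **..***.
step 6: ..*.....
step 7: *..****.
count of *: 5

5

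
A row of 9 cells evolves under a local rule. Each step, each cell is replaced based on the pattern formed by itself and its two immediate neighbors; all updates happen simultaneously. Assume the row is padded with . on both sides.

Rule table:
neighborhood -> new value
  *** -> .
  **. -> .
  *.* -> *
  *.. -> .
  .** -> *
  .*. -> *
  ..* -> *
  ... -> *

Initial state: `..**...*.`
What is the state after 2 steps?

***..***.
*...**...

*...**...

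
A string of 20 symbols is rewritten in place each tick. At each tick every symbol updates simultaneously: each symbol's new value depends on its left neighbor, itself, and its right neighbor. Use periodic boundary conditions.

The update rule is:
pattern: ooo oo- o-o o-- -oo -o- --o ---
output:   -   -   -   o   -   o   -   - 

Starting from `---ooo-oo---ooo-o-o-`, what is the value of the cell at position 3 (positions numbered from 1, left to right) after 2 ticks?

---------o------o-oo
o--------oo-----o---
position 3 holds -

-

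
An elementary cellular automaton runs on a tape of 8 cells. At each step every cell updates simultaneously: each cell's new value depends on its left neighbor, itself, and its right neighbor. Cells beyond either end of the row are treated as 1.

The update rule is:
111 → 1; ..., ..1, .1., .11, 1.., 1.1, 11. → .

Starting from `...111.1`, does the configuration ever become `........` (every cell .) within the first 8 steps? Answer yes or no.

yes

....1...
........
all cells are . at step 2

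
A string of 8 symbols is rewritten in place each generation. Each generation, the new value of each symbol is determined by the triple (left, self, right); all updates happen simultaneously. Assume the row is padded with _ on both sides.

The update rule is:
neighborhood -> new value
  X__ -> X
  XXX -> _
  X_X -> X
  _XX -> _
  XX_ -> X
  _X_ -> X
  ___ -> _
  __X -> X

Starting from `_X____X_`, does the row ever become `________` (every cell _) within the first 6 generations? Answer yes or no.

no

XXX__XXX
__XXX__X
_X__XXXX
XXXX___X
___XX_XX
__X_XX_X
generation 6 is __X_XX_X, still not uniform _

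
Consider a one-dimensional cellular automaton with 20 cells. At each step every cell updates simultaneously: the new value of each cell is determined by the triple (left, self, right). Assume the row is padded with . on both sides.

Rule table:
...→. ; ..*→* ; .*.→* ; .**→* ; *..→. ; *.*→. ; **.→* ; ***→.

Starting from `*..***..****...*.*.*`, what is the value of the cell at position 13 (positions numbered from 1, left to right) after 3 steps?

.

*.**.*.**..*..**.*.*
*.**.*.**.**.***.*.*
*.**.*.**.**.*.*.*.*
position 13 holds .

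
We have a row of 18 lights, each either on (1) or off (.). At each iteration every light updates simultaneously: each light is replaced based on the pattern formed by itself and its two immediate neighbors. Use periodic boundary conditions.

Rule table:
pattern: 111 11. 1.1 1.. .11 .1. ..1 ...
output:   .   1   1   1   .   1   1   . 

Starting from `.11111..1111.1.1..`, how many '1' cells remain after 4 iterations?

iteration 1: 1....111...111111.
iteration 2: 11..1..11.1.....11
iteration 3: .111111.1111...1..
iteration 4: 1.....11...11.111.
count of 1: 8

8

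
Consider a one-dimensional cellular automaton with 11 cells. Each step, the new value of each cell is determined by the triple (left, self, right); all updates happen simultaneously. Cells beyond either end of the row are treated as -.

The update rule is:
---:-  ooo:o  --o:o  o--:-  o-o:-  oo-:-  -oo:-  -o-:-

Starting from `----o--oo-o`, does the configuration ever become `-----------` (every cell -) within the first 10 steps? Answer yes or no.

yes

---o--o----
--o--o-----
-o--o------
o--o-------
--o--------
-o---------
o----------
-----------
all cells are - at step 8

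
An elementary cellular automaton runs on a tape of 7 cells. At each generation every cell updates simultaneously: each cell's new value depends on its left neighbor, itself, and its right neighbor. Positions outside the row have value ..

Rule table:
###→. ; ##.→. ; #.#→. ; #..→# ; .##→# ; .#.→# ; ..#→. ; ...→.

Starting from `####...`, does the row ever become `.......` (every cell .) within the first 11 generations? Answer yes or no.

no

#...#..
##..##.
#.#.#.#
#.#.#.#  (fixed point — unchanged through generation 11)
generation 11 is #.#.#.#, still not uniform .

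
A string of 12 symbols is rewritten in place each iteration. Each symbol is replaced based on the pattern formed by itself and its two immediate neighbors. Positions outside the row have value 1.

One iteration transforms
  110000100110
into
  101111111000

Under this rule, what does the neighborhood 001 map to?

At position 5 the neighborhood is 001; the next row has 1 there.

1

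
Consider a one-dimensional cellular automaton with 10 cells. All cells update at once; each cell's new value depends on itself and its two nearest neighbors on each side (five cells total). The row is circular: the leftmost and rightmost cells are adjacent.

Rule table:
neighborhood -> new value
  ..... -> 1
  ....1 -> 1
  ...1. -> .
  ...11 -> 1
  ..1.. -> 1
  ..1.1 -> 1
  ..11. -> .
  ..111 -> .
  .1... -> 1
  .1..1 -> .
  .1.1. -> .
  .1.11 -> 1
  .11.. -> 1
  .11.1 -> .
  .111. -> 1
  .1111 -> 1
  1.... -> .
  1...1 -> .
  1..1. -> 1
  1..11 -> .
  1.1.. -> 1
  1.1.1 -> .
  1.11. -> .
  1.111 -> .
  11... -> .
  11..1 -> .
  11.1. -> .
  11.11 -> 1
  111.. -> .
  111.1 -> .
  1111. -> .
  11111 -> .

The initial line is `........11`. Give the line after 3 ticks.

..111111.1
...1.....1
1..11.11.1

1..11.11.1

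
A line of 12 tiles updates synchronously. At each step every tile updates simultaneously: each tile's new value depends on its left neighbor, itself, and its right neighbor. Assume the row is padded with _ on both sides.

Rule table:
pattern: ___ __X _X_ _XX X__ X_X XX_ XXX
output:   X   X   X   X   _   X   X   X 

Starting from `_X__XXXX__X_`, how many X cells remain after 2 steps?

11

step 1: XX_XXXXX_XX_
step 2: XXXXXXXXXXX_
count of X: 11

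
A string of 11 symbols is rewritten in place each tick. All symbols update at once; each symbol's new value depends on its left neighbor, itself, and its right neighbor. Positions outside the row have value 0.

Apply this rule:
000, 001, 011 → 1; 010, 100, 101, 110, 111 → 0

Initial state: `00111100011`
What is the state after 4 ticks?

11100001110
10001111000
00111000011
11100011110

11100011110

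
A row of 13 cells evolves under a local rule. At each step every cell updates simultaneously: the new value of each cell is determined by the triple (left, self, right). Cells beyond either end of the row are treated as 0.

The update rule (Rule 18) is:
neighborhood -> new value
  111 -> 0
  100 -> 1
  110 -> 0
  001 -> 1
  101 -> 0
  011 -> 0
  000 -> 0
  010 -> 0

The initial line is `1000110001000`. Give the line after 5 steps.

step 1: 0101001010100
step 2: 1000110000010
step 3: 0101001000101
step 4: 1000110101000
step 5: 0101000000100

0101000000100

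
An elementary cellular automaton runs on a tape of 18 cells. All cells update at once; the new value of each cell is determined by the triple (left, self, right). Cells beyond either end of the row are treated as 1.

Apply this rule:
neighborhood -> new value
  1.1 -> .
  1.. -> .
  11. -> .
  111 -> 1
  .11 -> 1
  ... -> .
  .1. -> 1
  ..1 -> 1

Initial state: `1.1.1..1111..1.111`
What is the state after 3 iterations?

iteration 1: ..1.1.1111..11.111
iteration 2: .11.1.111..11..111
iteration 3: .1..1.11..11..1111

.1..1.11..11..1111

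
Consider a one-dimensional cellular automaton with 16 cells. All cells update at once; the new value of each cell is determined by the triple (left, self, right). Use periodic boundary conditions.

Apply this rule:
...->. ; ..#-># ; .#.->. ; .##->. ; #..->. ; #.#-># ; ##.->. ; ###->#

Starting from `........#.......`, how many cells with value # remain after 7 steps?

.......#........
......#.........
.....#..........
....#...........
...#............
..#.............
.#..............
count of #: 1

1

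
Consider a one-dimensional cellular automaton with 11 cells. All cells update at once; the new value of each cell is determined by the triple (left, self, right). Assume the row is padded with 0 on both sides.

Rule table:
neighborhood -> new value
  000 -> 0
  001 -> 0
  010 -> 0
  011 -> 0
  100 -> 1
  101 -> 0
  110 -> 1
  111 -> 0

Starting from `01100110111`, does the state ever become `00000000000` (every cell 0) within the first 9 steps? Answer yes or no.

00110010001
00011001000
00001100100
00000110010
00000011001
00000001100
00000000110
00000000011
00000000001
step 9 is 00000000001, still not uniform 0

no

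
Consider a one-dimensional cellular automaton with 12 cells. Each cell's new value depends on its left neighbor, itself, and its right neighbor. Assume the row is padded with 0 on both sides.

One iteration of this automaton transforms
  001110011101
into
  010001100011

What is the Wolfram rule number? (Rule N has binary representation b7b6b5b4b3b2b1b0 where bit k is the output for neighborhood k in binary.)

position 3: 111 → 0  (bit 7 = 0)
position 4: 110 → 0  (bit 6 = 0)
position 10: 101 → 1  (bit 5 = 1)
position 5: 100 → 1  (bit 4 = 1)
position 2: 011 → 0  (bit 3 = 0)
position 11: 010 → 1  (bit 2 = 1)
position 1: 001 → 1  (bit 1 = 1)
position 0: 000 → 0  (bit 0 = 0)
bits b7..b0 = 00110110 = 54

54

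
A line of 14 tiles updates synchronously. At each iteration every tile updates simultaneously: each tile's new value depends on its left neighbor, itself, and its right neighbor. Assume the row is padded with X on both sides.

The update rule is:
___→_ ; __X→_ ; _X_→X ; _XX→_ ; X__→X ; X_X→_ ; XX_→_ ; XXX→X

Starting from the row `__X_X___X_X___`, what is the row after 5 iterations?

X_X_XX__X_XX__
__X___X_X___X_
X_XX__X_XX__X_
____X_X___X_X_
X___X_XX__X_X_

X___X_XX__X_X_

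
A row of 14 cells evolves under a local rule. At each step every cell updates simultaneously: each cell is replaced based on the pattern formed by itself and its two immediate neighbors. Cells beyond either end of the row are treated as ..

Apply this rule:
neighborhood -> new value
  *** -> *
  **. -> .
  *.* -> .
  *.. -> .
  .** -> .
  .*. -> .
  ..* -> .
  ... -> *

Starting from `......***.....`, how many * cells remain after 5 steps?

5

*****..*..****
.***.......**.
..*..*****....
*.....***..***
..***..*....*.
count of *: 5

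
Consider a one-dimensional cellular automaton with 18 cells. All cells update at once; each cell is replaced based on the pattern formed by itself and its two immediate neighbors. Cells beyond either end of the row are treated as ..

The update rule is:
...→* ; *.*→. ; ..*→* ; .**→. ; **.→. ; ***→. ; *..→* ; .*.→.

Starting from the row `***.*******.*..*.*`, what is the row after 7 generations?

.............**...

.............**...
*************..***
.............**...  (repeats generation 1; period 2)
generation 7: .............**...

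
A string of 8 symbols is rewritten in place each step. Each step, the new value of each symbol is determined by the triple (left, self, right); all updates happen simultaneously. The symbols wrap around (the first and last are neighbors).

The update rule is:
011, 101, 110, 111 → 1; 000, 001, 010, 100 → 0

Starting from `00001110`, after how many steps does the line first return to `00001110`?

1

00001110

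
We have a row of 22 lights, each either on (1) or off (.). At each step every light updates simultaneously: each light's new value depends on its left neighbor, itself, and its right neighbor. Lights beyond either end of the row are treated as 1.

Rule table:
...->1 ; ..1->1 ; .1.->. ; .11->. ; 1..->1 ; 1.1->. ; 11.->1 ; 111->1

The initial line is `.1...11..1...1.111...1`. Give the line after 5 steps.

..111.111.111...11111.
11.11..11..11111.1111.
11..111.111.1111..111.
1111.11..11..11111.11.
1111..111.111.1111..1.

1111..111.111.1111..1.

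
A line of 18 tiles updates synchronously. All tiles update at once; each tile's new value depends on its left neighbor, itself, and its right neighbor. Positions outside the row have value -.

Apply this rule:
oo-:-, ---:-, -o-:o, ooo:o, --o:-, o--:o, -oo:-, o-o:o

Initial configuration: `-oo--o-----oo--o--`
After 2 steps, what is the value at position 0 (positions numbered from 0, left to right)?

step 1: ---o-oo------o-oo-
step 2: ---oo--o-----oo--o
position 0 holds -

-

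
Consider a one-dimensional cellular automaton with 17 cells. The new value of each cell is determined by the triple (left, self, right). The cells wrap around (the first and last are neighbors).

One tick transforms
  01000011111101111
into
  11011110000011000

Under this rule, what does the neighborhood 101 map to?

1

At position 0 the neighborhood is 101; the next row has 1 there.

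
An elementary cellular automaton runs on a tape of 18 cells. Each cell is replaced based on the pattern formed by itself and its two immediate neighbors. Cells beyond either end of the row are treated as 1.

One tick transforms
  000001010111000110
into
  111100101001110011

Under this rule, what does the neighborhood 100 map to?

1

At position 0 the neighborhood is 100; the next row has 1 there.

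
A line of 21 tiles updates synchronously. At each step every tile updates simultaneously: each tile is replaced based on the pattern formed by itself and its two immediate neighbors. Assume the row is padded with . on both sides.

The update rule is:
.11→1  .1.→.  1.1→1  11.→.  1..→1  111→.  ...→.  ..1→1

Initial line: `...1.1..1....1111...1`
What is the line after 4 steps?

.1.11.1.11.11.1.1.1.1

..1.1.11.1..11...1.1.
.1.1.11.1.111.1.1.1.1
1.1.11.1.11..1.1.1.1.
.1.11.1.11.11.1.1.1.1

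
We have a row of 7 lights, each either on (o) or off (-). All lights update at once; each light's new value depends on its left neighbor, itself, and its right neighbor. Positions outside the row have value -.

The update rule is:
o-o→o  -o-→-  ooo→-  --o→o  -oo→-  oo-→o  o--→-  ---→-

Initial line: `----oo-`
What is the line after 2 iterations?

--o-o--

---o-o-
--o-o--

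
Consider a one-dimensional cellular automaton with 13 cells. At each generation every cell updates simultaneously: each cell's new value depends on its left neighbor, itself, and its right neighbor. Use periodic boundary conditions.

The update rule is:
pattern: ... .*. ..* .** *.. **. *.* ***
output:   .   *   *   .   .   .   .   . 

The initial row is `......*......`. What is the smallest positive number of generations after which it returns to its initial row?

.....**......
....*........
...**........
..*..........
.**..........
*............
*...........*
...........*.
..........**.
.........*...
........**...
.......*.....
......**.....
.....*.......
....**.......
...*.........
..**.........
.*...........
**...........
............*
...........**
..........*..
.........**..
........*....
.......**....
......*......

26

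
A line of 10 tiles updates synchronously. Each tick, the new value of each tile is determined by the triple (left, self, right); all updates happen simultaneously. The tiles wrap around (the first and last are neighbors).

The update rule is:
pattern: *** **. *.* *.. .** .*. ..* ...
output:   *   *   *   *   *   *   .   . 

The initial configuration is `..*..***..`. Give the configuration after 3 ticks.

..**.****.
..********
*.********

*.********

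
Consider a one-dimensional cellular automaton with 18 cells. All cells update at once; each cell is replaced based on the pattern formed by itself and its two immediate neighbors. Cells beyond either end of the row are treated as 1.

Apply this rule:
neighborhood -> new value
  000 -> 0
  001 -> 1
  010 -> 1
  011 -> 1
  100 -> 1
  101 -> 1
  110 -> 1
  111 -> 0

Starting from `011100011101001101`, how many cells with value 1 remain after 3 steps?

5

step 1: 110110110111111111
step 2: 011111111100000000
step 3: 110000000110000001
count of 1: 5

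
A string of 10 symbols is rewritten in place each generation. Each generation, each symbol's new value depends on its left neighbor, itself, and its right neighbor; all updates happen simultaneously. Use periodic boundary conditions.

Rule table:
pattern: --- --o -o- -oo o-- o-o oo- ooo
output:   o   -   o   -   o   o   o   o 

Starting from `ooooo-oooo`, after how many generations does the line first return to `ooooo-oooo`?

oooooo-ooo
ooooooo-oo
oooooooo-o
ooooooooo-
-ooooooooo
o-oooooooo
oo-ooooooo
ooo-oooooo
oooo-ooooo
ooooo-oooo

10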